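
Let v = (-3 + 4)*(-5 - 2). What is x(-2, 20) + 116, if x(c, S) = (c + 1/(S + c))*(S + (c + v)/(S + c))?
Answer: 937/12 ≈ 78.083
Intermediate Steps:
v = -7 (v = 1*(-7) = -7)
x(c, S) = (S + (-7 + c)/(S + c))*(c + 1/(S + c)) (x(c, S) = (c + 1/(S + c))*(S + (c - 7)/(S + c)) = (c + 1/(S + c))*(S + (-7 + c)/(S + c)) = (S + (-7 + c)/(S + c))*(c + 1/(S + c)))
x(-2, 20) + 116 = (-7 - 2 + 20² + (-2)³ - 7*(-2)² + 20*(-2)² + 20*(-2)³ - 2*20³ - 6*20*(-2) + 2*20²*(-2)²)/(20 - 2)² + 116 = (-7 - 2 + 400 - 8 - 7*4 + 20*4 + 20*(-8) - 2*8000 + 240 + 2*400*4)/18² + 116 = (-7 - 2 + 400 - 8 - 28 + 80 - 160 - 16000 + 240 + 3200)/324 + 116 = (1/324)*(-12285) + 116 = -455/12 + 116 = 937/12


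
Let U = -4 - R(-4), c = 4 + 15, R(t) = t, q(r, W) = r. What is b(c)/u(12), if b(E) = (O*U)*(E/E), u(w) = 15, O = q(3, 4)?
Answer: 0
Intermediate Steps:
O = 3
c = 19
U = 0 (U = -4 - 1*(-4) = -4 + 4 = 0)
b(E) = 0 (b(E) = (3*0)*(E/E) = 0*1 = 0)
b(c)/u(12) = 0/15 = 0*(1/15) = 0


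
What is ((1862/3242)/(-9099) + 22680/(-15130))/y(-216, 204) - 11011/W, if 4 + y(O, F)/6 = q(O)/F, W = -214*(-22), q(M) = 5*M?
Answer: -153921188010611/66577702757058 ≈ -2.3119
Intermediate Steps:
W = 4708
y(O, F) = -24 + 30*O/F (y(O, F) = -24 + 6*((5*O)/F) = -24 + 6*(5*O/F) = -24 + 30*O/F)
((1862/3242)/(-9099) + 22680/(-15130))/y(-216, 204) - 11011/W = ((1862/3242)/(-9099) + 22680/(-15130))/(-24 + 30*(-216)/204) - 11011/4708 = ((1862*(1/3242))*(-1/9099) + 22680*(-1/15130))/(-24 + 30*(-216)*(1/204)) - 11011*1/4708 = ((931/1621)*(-1/9099) - 2268/1513)/(-24 - 540/17) - 1001/428 = (-931/14749479 - 2268/1513)/(-948/17) - 1001/428 = -33453226975/22315961727*(-17/948) - 1001/428 = 33453226975/1244443042188 - 1001/428 = -153921188010611/66577702757058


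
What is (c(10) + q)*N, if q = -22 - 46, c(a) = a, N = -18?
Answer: 1044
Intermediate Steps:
q = -68
(c(10) + q)*N = (10 - 68)*(-18) = -58*(-18) = 1044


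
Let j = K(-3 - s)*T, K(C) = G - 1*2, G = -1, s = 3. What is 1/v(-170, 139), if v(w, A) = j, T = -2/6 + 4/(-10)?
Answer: 5/11 ≈ 0.45455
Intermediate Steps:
K(C) = -3 (K(C) = -1 - 1*2 = -1 - 2 = -3)
T = -11/15 (T = -2*⅙ + 4*(-⅒) = -⅓ - ⅖ = -11/15 ≈ -0.73333)
j = 11/5 (j = -3*(-11/15) = 11/5 ≈ 2.2000)
v(w, A) = 11/5
1/v(-170, 139) = 1/(11/5) = 5/11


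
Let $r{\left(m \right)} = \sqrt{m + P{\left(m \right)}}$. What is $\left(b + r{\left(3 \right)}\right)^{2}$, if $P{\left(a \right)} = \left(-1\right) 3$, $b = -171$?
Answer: $29241$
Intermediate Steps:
$P{\left(a \right)} = -3$
$r{\left(m \right)} = \sqrt{-3 + m}$ ($r{\left(m \right)} = \sqrt{m - 3} = \sqrt{-3 + m}$)
$\left(b + r{\left(3 \right)}\right)^{2} = \left(-171 + \sqrt{-3 + 3}\right)^{2} = \left(-171 + \sqrt{0}\right)^{2} = \left(-171 + 0\right)^{2} = \left(-171\right)^{2} = 29241$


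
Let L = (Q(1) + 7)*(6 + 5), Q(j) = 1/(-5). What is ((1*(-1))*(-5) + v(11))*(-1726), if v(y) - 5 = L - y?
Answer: -636894/5 ≈ -1.2738e+5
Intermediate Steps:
Q(j) = -1/5
L = 374/5 (L = (-1/5 + 7)*(6 + 5) = (34/5)*11 = 374/5 ≈ 74.800)
v(y) = 399/5 - y (v(y) = 5 + (374/5 - y) = 399/5 - y)
((1*(-1))*(-5) + v(11))*(-1726) = ((1*(-1))*(-5) + (399/5 - 1*11))*(-1726) = (-1*(-5) + (399/5 - 11))*(-1726) = (5 + 344/5)*(-1726) = (369/5)*(-1726) = -636894/5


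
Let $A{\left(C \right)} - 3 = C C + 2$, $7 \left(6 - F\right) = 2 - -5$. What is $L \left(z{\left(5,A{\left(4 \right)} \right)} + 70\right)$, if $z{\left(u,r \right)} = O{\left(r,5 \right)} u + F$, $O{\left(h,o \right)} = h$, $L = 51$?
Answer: $9180$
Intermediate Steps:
$F = 5$ ($F = 6 - \frac{2 - -5}{7} = 6 - \frac{2 + 5}{7} = 6 - 1 = 5$)
$A{\left(C \right)} = 5 + C^{2}$ ($A{\left(C \right)} = 3 + \left(C C + 2\right) = 3 + \left(C^{2} + 2\right) = 3 + \left(2 + C^{2}\right) = 5 + C^{2}$)
$z{\left(u,r \right)} = 5 + r u$ ($z{\left(u,r \right)} = r u + 5 = 5 + r u$)
$L \left(z{\left(5,A{\left(4 \right)} \right)} + 70\right) = 51 \left(\left(5 + \left(5 + 4^{2}\right) 5\right) + 70\right) = 51 \left(\left(5 + \left(5 + 16\right) 5\right) + 70\right) = 51 \left(\left(5 + 21 \cdot 5\right) + 70\right) = 51 \left(\left(5 + 105\right) + 70\right) = 51 \left(110 + 70\right) = 51 \cdot 180 = 9180$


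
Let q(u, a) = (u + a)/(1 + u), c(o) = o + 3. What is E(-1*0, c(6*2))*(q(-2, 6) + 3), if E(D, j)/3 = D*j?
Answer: 0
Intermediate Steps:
c(o) = 3 + o
q(u, a) = (a + u)/(1 + u)
E(D, j) = 3*D*j (E(D, j) = 3*(D*j) = 3*D*j)
E(-1*0, c(6*2))*(q(-2, 6) + 3) = (3*(-1*0)*(3 + 6*2))*((6 - 2)/(1 - 2) + 3) = (3*0*(3 + 12))*(4/(-1) + 3) = (3*0*15)*(-1*4 + 3) = 0*(-4 + 3) = 0*(-1) = 0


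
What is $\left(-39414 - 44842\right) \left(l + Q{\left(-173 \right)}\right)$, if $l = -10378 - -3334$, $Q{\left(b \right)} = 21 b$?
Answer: $899601312$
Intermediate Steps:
$l = -7044$ ($l = -10378 + 3334 = -7044$)
$\left(-39414 - 44842\right) \left(l + Q{\left(-173 \right)}\right) = \left(-39414 - 44842\right) \left(-7044 + 21 \left(-173\right)\right) = - 84256 \left(-7044 - 3633\right) = \left(-84256\right) \left(-10677\right) = 899601312$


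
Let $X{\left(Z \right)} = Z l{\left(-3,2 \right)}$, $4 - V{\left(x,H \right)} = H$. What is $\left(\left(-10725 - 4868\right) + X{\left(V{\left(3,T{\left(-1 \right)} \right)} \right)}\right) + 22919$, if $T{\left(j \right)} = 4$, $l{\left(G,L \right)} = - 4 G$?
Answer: $7326$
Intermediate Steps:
$V{\left(x,H \right)} = 4 - H$
$X{\left(Z \right)} = 12 Z$ ($X{\left(Z \right)} = Z \left(\left(-4\right) \left(-3\right)\right) = Z 12 = 12 Z$)
$\left(\left(-10725 - 4868\right) + X{\left(V{\left(3,T{\left(-1 \right)} \right)} \right)}\right) + 22919 = \left(\left(-10725 - 4868\right) + 12 \left(4 - 4\right)\right) + 22919 = \left(-15593 + 12 \cdot 0\right) + 22919 = \left(-15593 + 0\right) + 22919 = -15593 + 22919 = 7326$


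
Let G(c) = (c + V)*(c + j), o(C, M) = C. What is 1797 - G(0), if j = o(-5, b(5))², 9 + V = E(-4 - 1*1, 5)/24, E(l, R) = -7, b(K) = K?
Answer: 48703/24 ≈ 2029.3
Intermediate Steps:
V = -223/24 (V = -9 - 7/24 = -223/24 ≈ -9.2917)
j = 25 (j = (-5)² = 25)
G(c) = (25 + c)*(-223/24 + c) (G(c) = (c - 223/24)*(c + 25) = (-223/24 + c)*(25 + c) = (25 + c)*(-223/24 + c))
1797 - G(0) = 1797 - (-5575/24 + 0² + (377/24)*0) = 1797 - (-5575/24 + 0 + 0) = 1797 - 1*(-5575/24) = 1797 + 5575/24 = 48703/24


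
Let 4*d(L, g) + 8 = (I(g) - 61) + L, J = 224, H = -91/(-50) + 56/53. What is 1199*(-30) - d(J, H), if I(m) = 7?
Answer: -72021/2 ≈ -36011.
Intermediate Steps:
H = 7623/2650 (H = -91*(-1/50) + 56*(1/53) = 91/50 + 56/53 = 7623/2650 ≈ 2.8766)
d(L, g) = -31/2 + L/4 (d(L, g) = -2 + ((7 - 61) + L)/4 = -2 + (-54 + L)/4 = -2 + (-27/2 + L/4) = -31/2 + L/4)
1199*(-30) - d(J, H) = 1199*(-30) - (-31/2 + (1/4)*224) = -35970 - (-31/2 + 56) = -35970 - 1*81/2 = -35970 - 81/2 = -72021/2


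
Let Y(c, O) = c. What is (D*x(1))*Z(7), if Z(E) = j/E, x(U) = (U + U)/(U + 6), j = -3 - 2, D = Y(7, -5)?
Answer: -10/7 ≈ -1.4286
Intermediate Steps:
D = 7
j = -5
x(U) = 2*U/(6 + U) (x(U) = (2*U)/(6 + U) = 2*U/(6 + U))
Z(E) = -5/E
(D*x(1))*Z(7) = (7*(2*1/(6 + 1)))*(-5/7) = (7*(2*1/7))*(-5*1/7) = (7*(2*1*(1/7)))*(-5/7) = (7*(2/7))*(-5/7) = 2*(-5/7) = -10/7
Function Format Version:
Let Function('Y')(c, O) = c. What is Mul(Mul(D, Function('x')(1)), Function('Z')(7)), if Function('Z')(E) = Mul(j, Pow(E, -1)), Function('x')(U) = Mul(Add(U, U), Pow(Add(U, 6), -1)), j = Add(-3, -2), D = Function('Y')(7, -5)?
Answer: Rational(-10, 7) ≈ -1.4286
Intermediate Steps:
D = 7
j = -5
Function('x')(U) = Mul(2, U, Pow(Add(6, U), -1)) (Function('x')(U) = Mul(Mul(2, U), Pow(Add(6, U), -1)) = Mul(2, U, Pow(Add(6, U), -1)))
Function('Z')(E) = Mul(-5, Pow(E, -1))
Mul(Mul(D, Function('x')(1)), Function('Z')(7)) = Mul(Mul(7, Mul(2, 1, Pow(Add(6, 1), -1))), Mul(-5, Pow(7, -1))) = Mul(Mul(7, Mul(2, 1, Pow(7, -1))), Mul(-5, Rational(1, 7))) = Mul(Mul(7, Mul(2, 1, Rational(1, 7))), Rational(-5, 7)) = Mul(Mul(7, Rational(2, 7)), Rational(-5, 7)) = Mul(2, Rational(-5, 7)) = Rational(-10, 7)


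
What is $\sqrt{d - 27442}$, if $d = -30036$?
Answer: $i \sqrt{57478} \approx 239.75 i$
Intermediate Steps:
$\sqrt{d - 27442} = \sqrt{-30036 - 27442} = \sqrt{-57478} = i \sqrt{57478}$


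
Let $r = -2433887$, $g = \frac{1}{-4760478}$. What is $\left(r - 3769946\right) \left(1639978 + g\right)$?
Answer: $- \frac{48433815509327888339}{4760478} \approx -1.0174 \cdot 10^{13}$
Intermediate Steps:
$g = - \frac{1}{4760478} \approx -2.1006 \cdot 10^{-7}$
$\left(r - 3769946\right) \left(1639978 + g\right) = \left(-2433887 - 3769946\right) \left(1639978 - \frac{1}{4760478}\right) = \left(-6203833\right) \frac{7807079189483}{4760478} = - \frac{48433815509327888339}{4760478}$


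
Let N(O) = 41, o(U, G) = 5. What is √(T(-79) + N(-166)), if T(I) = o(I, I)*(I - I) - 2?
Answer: √39 ≈ 6.2450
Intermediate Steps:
T(I) = -2 (T(I) = 5*(I - I) - 2 = 5*0 - 2 = 0 - 2 = -2)
√(T(-79) + N(-166)) = √(-2 + 41) = √39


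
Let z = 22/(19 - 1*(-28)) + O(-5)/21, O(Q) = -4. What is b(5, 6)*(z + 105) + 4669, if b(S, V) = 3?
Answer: 1640010/329 ≈ 4984.8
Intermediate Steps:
z = 274/987 (z = 22/(19 - 1*(-28)) - 4/21 = 22/(19 + 28) - 4*1/21 = 22/47 - 4/21 = 274/987 ≈ 0.27761)
b(5, 6)*(z + 105) + 4669 = 3*(274/987 + 105) + 4669 = 3*(103909/987) + 4669 = 103909/329 + 4669 = 1640010/329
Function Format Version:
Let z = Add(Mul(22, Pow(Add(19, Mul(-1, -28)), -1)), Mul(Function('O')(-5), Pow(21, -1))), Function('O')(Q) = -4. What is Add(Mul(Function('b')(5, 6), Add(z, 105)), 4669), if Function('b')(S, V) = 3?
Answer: Rational(1640010, 329) ≈ 4984.8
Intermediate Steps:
z = Rational(274, 987) (z = Add(Mul(22, Pow(Add(19, Mul(-1, -28)), -1)), Mul(-4, Pow(21, -1))) = Add(Mul(22, Pow(Add(19, 28), -1)), Mul(-4, Rational(1, 21))) = Add(Mul(22, Pow(47, -1)), Rational(-4, 21)) = Add(Mul(22, Rational(1, 47)), Rational(-4, 21)) = Add(Rational(22, 47), Rational(-4, 21)) = Rational(274, 987) ≈ 0.27761)
Add(Mul(Function('b')(5, 6), Add(z, 105)), 4669) = Add(Mul(3, Add(Rational(274, 987), 105)), 4669) = Add(Mul(3, Rational(103909, 987)), 4669) = Add(Rational(103909, 329), 4669) = Rational(1640010, 329)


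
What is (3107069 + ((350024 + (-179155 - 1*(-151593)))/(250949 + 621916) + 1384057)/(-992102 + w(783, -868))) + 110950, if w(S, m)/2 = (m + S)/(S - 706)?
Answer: 30653881345681867483/9525703432680 ≈ 3.2180e+6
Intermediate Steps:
w(S, m) = 2*(S + m)/(-706 + S) (w(S, m) = 2*((m + S)/(S - 706)) = 2*((S + m)/(-706 + S)) = 2*(S + m)/(-706 + S))
(3107069 + ((350024 + (-179155 - 1*(-151593)))/(250949 + 621916) + 1384057)/(-992102 + w(783, -868))) + 110950 = (3107069 + ((350024 + (-179155 - 1*(-151593)))/(250949 + 621916) + 1384057)/(-992102 + 2*(783 - 868)/(-706 + 783))) + 110950 = (3107069 + ((350024 + (-179155 + 151593))/872865 + 1384057)/(-992102 + 2*(-85)/77)) + 110950 = (3107069 + ((350024 - 27562)*(1/872865) + 1384057)/(-992102 + 2*(1/77)*(-85))) + 110950 = (3107069 + (322462*(1/872865) + 1384057)/(-992102 - 170/77)) + 110950 = (3107069 + (46066/124695 + 1384057)/(-76392024/77)) + 110950 = (3107069 + (172585033681/124695)*(-77/76392024)) + 110950 = (3107069 - 13289047593437/9525703432680) + 110950 = 29597004549826021483/9525703432680 + 110950 = 30653881345681867483/9525703432680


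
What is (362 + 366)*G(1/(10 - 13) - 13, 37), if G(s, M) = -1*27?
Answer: -19656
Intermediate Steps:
G(s, M) = -27
(362 + 366)*G(1/(10 - 13) - 13, 37) = (362 + 366)*(-27) = 728*(-27) = -19656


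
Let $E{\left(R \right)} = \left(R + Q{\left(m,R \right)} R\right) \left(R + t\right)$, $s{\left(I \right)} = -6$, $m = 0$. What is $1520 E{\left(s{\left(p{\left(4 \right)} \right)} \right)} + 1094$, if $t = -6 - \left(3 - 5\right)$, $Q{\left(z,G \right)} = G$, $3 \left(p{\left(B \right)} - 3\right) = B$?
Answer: $-454906$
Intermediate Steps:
$p{\left(B \right)} = 3 + \frac{B}{3}$
$t = -4$ ($t = -6 - -2 = -6 + 2 = -4$)
$E{\left(R \right)} = \left(-4 + R\right) \left(R + R^{2}\right)$ ($E{\left(R \right)} = \left(R + R R\right) \left(R - 4\right) = \left(R + R^{2}\right) \left(-4 + R\right) = \left(-4 + R\right) \left(R + R^{2}\right)$)
$1520 E{\left(s{\left(p{\left(4 \right)} \right)} \right)} + 1094 = 1520 \left(- 6 \left(-4 + \left(-6\right)^{2} - -18\right)\right) + 1094 = 1520 \left(- 6 \left(-4 + 36 + 18\right)\right) + 1094 = 1520 \left(\left(-6\right) 50\right) + 1094 = 1520 \left(-300\right) + 1094 = -456000 + 1094 = -454906$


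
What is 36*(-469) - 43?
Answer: -16927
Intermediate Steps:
36*(-469) - 43 = -16884 - 43 = -16927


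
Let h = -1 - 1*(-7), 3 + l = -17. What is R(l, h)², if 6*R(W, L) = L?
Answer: 1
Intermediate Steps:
l = -20 (l = -3 - 17 = -20)
h = 6 (h = -1 + 7 = 6)
R(W, L) = L/6
R(l, h)² = ((⅙)*6)² = 1² = 1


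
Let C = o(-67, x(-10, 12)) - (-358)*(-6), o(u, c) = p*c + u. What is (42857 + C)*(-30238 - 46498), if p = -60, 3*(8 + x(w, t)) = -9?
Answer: -3169350272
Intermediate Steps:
x(w, t) = -11 (x(w, t) = -8 + (⅓)*(-9) = -8 - 3 = -11)
o(u, c) = u - 60*c (o(u, c) = -60*c + u = u - 60*c)
C = -1555 (C = (-67 - 60*(-11)) - (-358)*(-6) = (-67 + 660) - 1*2148 = 593 - 2148 = -1555)
(42857 + C)*(-30238 - 46498) = (42857 - 1555)*(-30238 - 46498) = 41302*(-76736) = -3169350272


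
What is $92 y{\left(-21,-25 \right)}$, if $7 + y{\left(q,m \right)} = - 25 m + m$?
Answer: $54556$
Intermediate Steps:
$y{\left(q,m \right)} = -7 - 24 m$ ($y{\left(q,m \right)} = -7 + \left(- 25 m + m\right) = -7 - 24 m$)
$92 y{\left(-21,-25 \right)} = 92 \left(-7 - -600\right) = 92 \left(-7 + 600\right) = 92 \cdot 593 = 54556$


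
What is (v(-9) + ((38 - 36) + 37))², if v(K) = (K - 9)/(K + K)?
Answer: 1600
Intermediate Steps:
v(K) = (-9 + K)/(2*K) (v(K) = (-9 + K)/((2*K)) = (-9 + K)*(1/(2*K)) = (-9 + K)/(2*K))
(v(-9) + ((38 - 36) + 37))² = ((½)*(-9 - 9)/(-9) + ((38 - 36) + 37))² = ((½)*(-⅑)*(-18) + (2 + 37))² = (1 + 39)² = 40² = 1600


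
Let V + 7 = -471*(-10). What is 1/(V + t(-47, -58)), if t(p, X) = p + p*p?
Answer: 1/6865 ≈ 0.00014567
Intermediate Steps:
V = 4703 (V = -7 - 471*(-10) = -7 + 4710 = 4703)
t(p, X) = p + p²
1/(V + t(-47, -58)) = 1/(4703 - 47*(1 - 47)) = 1/(4703 - 47*(-46)) = 1/(4703 + 2162) = 1/6865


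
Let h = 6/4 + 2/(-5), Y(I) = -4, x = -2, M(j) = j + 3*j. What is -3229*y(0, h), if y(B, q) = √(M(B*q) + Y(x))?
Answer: -6458*I ≈ -6458.0*I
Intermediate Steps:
M(j) = 4*j
h = 11/10 (h = 6*(¼) + 2*(-⅕) = 3/2 - ⅖ = 11/10 ≈ 1.1000)
y(B, q) = √(-4 + 4*B*q) (y(B, q) = √(4*(B*q) - 4) = √(4*B*q - 4) = √(-4 + 4*B*q))
-3229*y(0, h) = -6458*√(-1 + 0*(11/10)) = -6458*√(-1 + 0) = -6458*√(-1) = -6458*I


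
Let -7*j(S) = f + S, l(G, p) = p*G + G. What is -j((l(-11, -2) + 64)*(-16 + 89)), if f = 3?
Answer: 5478/7 ≈ 782.57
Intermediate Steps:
l(G, p) = G + G*p (l(G, p) = G*p + G = G + G*p)
j(S) = -3/7 - S/7 (j(S) = -(3 + S)/7 = -3/7 - S/7)
-j((l(-11, -2) + 64)*(-16 + 89)) = -(-3/7 - (-11*(1 - 2) + 64)*(-16 + 89)/7) = -(-3/7 - (-11*(-1) + 64)*73/7) = -(-3/7 - (11 + 64)*73/7) = -(-3/7 - 75*73/7) = -(-3/7 - 1/7*5475) = -(-3/7 - 5475/7) = -1*(-5478/7) = 5478/7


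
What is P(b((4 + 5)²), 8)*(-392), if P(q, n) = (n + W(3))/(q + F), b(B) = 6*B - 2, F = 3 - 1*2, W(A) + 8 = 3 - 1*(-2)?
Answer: -392/97 ≈ -4.0412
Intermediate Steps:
W(A) = -3 (W(A) = -8 + (3 - 1*(-2)) = -8 + (3 + 2) = -8 + 5 = -3)
F = 1 (F = 3 - 2 = 1)
b(B) = -2 + 6*B
P(q, n) = (-3 + n)/(1 + q) (P(q, n) = (n - 3)/(q + 1) = (-3 + n)/(1 + q))
P(b((4 + 5)²), 8)*(-392) = ((-3 + 8)/(1 + (-2 + 6*(4 + 5)²)))*(-392) = (5/(1 + (-2 + 6*9²)))*(-392) = (5/(1 + (-2 + 6*81)))*(-392) = (5/(1 + (-2 + 486)))*(-392) = (5/(1 + 484))*(-392) = (5/485)*(-392) = ((1/485)*5)*(-392) = (1/97)*(-392) = -392/97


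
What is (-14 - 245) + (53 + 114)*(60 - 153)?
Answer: -15790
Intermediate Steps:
(-14 - 245) + (53 + 114)*(60 - 153) = -259 + 167*(-93) = -259 - 15531 = -15790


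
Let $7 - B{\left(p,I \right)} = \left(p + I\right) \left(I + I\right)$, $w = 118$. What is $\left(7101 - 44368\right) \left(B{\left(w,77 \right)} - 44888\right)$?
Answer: $2791708237$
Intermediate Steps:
$B{\left(p,I \right)} = 7 - 2 I \left(I + p\right)$ ($B{\left(p,I \right)} = 7 - \left(p + I\right) \left(I + I\right) = 7 - \left(I + p\right) 2 I = 7 - 2 I \left(I + p\right)$)
$\left(7101 - 44368\right) \left(B{\left(w,77 \right)} - 44888\right) = \left(7101 - 44368\right) \left(\left(7 - 2 \cdot 77^{2} - 154 \cdot 118\right) - 44888\right) = - 37267 \left(\left(7 - 11858 - 18172\right) - 44888\right) = - 37267 \left(-30023 - 44888\right) = \left(-37267\right) \left(-74911\right) = 2791708237$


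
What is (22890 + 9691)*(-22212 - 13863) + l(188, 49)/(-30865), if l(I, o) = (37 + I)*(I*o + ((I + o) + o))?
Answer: -7255495083885/6173 ≈ -1.1754e+9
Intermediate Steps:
l(I, o) = (37 + I)*(I + 2*o + I*o) (l(I, o) = (37 + I)*(I*o + (I + 2*o)) = (37 + I)*(I + 2*o + I*o))
(22890 + 9691)*(-22212 - 13863) + l(188, 49)/(-30865) = (22890 + 9691)*(-22212 - 13863) + (188² + 37*188 + 74*49 + 49*188² + 39*188*49)/(-30865) = 32581*(-36075) + (35344 + 6956 + 3626 + 49*35344 + 359268)*(-1/30865) = -1175359575 + (35344 + 6956 + 3626 + 1731856 + 359268)*(-1/30865) = -1175359575 + 2137050*(-1/30865) = -1175359575 - 427410/6173 = -7255495083885/6173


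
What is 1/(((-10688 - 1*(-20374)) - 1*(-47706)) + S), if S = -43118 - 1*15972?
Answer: -1/1698 ≈ -0.00058893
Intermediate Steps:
S = -59090 (S = -43118 - 15972 = -59090)
1/(((-10688 - 1*(-20374)) - 1*(-47706)) + S) = 1/(((-10688 - 1*(-20374)) - 1*(-47706)) - 59090) = 1/(((-10688 + 20374) + 47706) - 59090) = 1/((9686 + 47706) - 59090) = 1/(57392 - 59090) = 1/(-1698) = -1/1698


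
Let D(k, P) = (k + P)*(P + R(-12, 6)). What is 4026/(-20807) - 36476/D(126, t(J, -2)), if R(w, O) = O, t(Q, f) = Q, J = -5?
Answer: -69040298/228877 ≈ -301.65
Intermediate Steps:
D(k, P) = (6 + P)*(P + k) (D(k, P) = (k + P)*(P + 6) = (P + k)*(6 + P) = (6 + P)*(P + k))
4026/(-20807) - 36476/D(126, t(J, -2)) = 4026/(-20807) - 36476/((-5)² + 6*(-5) + 6*126 - 5*126) = 4026*(-1/20807) - 36476/(25 - 30 + 756 - 630) = -4026/20807 - 36476/121 = -4026/20807 - 36476*1/121 = -4026/20807 - 3316/11 = -69040298/228877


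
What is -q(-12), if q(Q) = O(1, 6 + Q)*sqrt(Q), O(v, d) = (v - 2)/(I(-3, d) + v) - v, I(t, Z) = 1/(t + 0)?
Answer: 5*I*sqrt(3) ≈ 8.6602*I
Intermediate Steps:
I(t, Z) = 1/t
O(v, d) = -v + (-2 + v)/(-1/3 + v) (O(v, d) = (v - 2)/(1/(-3) + v) - v = (-2 + v)/(-1/3 + v) - v = -v + (-2 + v)/(-1/3 + v))
q(Q) = -5*sqrt(Q)/2 (q(Q) = ((-6 - 3*1**2 + 4*1)/(-1 + 3*1))*sqrt(Q) = ((-6 - 3*1 + 4)/(-1 + 3))*sqrt(Q) = ((-6 - 3 + 4)/2)*sqrt(Q) = ((1/2)*(-5))*sqrt(Q) = -5*sqrt(Q)/2)
-q(-12) = -(-5)*sqrt(-12)/2 = -(-5)*2*I*sqrt(3)/2 = -(-5)*I*sqrt(3) = 5*I*sqrt(3)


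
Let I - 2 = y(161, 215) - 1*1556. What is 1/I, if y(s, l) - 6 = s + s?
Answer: -1/1226 ≈ -0.00081566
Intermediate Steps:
y(s, l) = 6 + 2*s (y(s, l) = 6 + (s + s) = 6 + 2*s)
I = -1226 (I = 2 + ((6 + 2*161) - 1*1556) = 2 + ((6 + 322) - 1556) = 2 + (328 - 1556) = 2 - 1228 = -1226)
1/I = 1/(-1226) = -1/1226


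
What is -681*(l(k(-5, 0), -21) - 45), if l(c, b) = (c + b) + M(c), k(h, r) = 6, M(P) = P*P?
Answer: 16344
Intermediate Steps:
M(P) = P²
l(c, b) = b + c + c² (l(c, b) = (c + b) + c² = (b + c) + c² = b + c + c²)
-681*(l(k(-5, 0), -21) - 45) = -681*((-21 + 6 + 6²) - 45) = -681*((-21 + 6 + 36) - 45) = -681*(21 - 45) = -681*(-24) = 16344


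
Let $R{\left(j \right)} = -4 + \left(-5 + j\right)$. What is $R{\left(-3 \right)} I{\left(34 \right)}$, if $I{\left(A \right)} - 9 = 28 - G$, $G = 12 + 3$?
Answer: $-264$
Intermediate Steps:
$G = 15$
$R{\left(j \right)} = -9 + j$
$I{\left(A \right)} = 22$ ($I{\left(A \right)} = 9 + \left(28 - 15\right) = 9 + 13 = 22$)
$R{\left(-3 \right)} I{\left(34 \right)} = \left(-9 - 3\right) 22 = \left(-12\right) 22 = -264$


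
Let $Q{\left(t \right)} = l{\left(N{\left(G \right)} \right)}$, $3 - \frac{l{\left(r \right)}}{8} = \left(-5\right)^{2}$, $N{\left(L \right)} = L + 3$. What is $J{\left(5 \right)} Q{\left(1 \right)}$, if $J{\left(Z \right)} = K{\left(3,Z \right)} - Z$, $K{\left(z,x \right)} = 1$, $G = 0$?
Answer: $704$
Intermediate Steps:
$N{\left(L \right)} = 3 + L$
$l{\left(r \right)} = -176$ ($l{\left(r \right)} = 24 - 8 \left(-5\right)^{2} = 24 - 200 = -176$)
$Q{\left(t \right)} = -176$
$J{\left(Z \right)} = 1 - Z$
$J{\left(5 \right)} Q{\left(1 \right)} = \left(1 - 5\right) \left(-176\right) = \left(-4\right) \left(-176\right) = 704$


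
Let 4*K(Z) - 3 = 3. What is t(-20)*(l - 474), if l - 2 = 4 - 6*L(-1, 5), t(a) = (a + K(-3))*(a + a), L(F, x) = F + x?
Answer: -364080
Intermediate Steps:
K(Z) = 3/2 (K(Z) = ¾ + (¼)*3 = ¾ + ¾ = 3/2)
t(a) = 2*a*(3/2 + a) (t(a) = (a + 3/2)*(a + a) = (3/2 + a)*(2*a) = 2*a*(3/2 + a))
l = -18 (l = 2 + (4 - 6*(-1 + 5)) = 2 + (4 - 6*4) = 2 + (4 - 24) = 2 - 20 = -18)
t(-20)*(l - 474) = (-20*(3 + 2*(-20)))*(-18 - 474) = -20*(3 - 40)*(-492) = -20*(-37)*(-492) = 740*(-492) = -364080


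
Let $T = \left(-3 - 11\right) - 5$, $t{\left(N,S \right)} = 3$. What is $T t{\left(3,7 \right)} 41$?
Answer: $-2337$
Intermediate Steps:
$T = -19$ ($T = -14 - 5 = -19$)
$T t{\left(3,7 \right)} 41 = \left(-19\right) 3 \cdot 41 = \left(-57\right) 41 = -2337$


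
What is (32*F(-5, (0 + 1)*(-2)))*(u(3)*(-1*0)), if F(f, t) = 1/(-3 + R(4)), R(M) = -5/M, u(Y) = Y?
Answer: 0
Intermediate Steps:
F(f, t) = -4/17 (F(f, t) = 1/(-3 - 5/4) = 1/(-17/4) = -4/17)
(32*F(-5, (0 + 1)*(-2)))*(u(3)*(-1*0)) = (32*(-4/17))*(3*(-1*0)) = -384*0/17 = -128/17*0 = 0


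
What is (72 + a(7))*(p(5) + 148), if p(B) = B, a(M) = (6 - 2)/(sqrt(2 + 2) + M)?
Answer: 11084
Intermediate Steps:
a(M) = 4/(2 + M) (a(M) = 4/(sqrt(4) + M) = 4/(2 + M))
(72 + a(7))*(p(5) + 148) = (72 + 4/(2 + 7))*(5 + 148) = (72 + 4/9)*153 = (652/9)*153 = 11084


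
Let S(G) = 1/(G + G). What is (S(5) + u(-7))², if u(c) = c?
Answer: 4761/100 ≈ 47.610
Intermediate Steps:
S(G) = 1/(2*G)
(S(5) + u(-7))² = ((½)/5 - 7)² = ((½)*(⅕) - 7)² = (⅒ - 7)² = (-69/10)² = 4761/100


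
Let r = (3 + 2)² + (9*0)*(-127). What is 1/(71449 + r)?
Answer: 1/71474 ≈ 1.3991e-5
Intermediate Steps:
r = 25 (r = 5² + 0*(-127) = 25 + 0 = 25)
1/(71449 + r) = 1/(71449 + 25) = 1/71474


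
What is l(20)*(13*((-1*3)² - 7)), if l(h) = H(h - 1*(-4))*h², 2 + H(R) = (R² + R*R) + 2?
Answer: 11980800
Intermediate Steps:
H(R) = 2*R² (H(R) = -2 + ((R² + R*R) + 2) = -2 + ((R² + R²) + 2) = -2 + (2*R² + 2) = -2 + (2 + 2*R²) = 2*R²)
l(h) = 2*h²*(4 + h)² (l(h) = (2*(h - 1*(-4))²)*h² = (2*(h + 4)²)*h² = (2*(4 + h)²)*h² = 2*h²*(4 + h)²)
l(20)*(13*((-1*3)² - 7)) = (2*20²*(4 + 20)²)*(13*((-1*3)² - 7)) = (2*400*24²)*(13*((-3)² - 7)) = (2*400*576)*(13*(9 - 7)) = 460800*(13*2) = 460800*26 = 11980800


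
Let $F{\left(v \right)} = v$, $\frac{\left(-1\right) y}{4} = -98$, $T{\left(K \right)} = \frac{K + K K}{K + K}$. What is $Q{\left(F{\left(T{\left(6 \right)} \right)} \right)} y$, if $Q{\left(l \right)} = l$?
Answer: $1372$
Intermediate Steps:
$T{\left(K \right)} = \frac{K + K^{2}}{2 K}$
$y = 392$ ($y = \left(-4\right) \left(-98\right) = 392$)
$Q{\left(F{\left(T{\left(6 \right)} \right)} \right)} y = \left(\frac{1}{2} + \frac{1}{2} \cdot 6\right) 392 = \left(\frac{1}{2} + 3\right) 392 = \frac{7}{2} \cdot 392 = 1372$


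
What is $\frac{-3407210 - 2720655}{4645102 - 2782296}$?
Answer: $- \frac{6127865}{1862806} \approx -3.2896$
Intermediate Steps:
$\frac{-3407210 - 2720655}{4645102 - 2782296} = \frac{-3407210 - 2720655}{1862806} = \left(-6127865\right) \frac{1}{1862806} = - \frac{6127865}{1862806}$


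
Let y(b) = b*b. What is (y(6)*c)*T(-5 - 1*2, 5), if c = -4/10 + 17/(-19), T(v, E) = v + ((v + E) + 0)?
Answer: 39852/95 ≈ 419.49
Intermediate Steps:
y(b) = b**2
T(v, E) = E + 2*v (T(v, E) = v + ((E + v) + 0) = v + (E + v) = E + 2*v)
c = -123/95 (c = -4*1/10 + 17*(-1/19) = -2/5 - 17/19 = -123/95 ≈ -1.2947)
(y(6)*c)*T(-5 - 1*2, 5) = (6**2*(-123/95))*(5 + 2*(-5 - 1*2)) = (36*(-123/95))*(5 + 2*(-5 - 2)) = -4428*(5 + 2*(-7))/95 = -4428*(5 - 14)/95 = -4428/95*(-9) = 39852/95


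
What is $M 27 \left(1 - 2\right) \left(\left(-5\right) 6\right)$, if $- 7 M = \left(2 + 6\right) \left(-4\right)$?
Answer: $\frac{25920}{7} \approx 3702.9$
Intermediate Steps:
$M = \frac{32}{7}$ ($M = - \frac{\left(2 + 6\right) \left(-4\right)}{7} = - \frac{8 \left(-4\right)}{7} = \left(- \frac{1}{7}\right) \left(-32\right) = \frac{32}{7} \approx 4.5714$)
$M 27 \left(1 - 2\right) \left(\left(-5\right) 6\right) = \frac{32}{7} \cdot 27 \left(1 - 2\right) \left(\left(-5\right) 6\right) = \frac{864 \left(\left(-1\right) \left(-30\right)\right)}{7} = \frac{864}{7} \cdot 30 = \frac{25920}{7}$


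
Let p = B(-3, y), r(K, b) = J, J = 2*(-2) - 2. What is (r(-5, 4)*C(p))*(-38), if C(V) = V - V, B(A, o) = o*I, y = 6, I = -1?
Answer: 0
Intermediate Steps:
J = -6 (J = -4 - 2 = -6)
r(K, b) = -6
B(A, o) = -o (B(A, o) = o*(-1) = -o)
p = -6 (p = -1*6 = -6)
C(V) = 0
(r(-5, 4)*C(p))*(-38) = -6*0*(-38) = 0*(-38) = 0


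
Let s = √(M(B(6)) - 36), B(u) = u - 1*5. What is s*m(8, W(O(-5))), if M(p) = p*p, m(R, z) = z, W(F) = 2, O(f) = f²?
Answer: 2*I*√35 ≈ 11.832*I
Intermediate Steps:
B(u) = -5 + u (B(u) = u - 5 = -5 + u)
M(p) = p²
s = I*√35 (s = √((-5 + 6)² - 36) = √(1² - 36) = √(1 - 36) = √(-35) = I*√35 ≈ 5.9161*I)
s*m(8, W(O(-5))) = (I*√35)*2 = 2*I*√35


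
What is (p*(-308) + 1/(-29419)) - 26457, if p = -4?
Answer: -742094276/29419 ≈ -25225.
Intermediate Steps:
(p*(-308) + 1/(-29419)) - 26457 = (-4*(-308) + 1/(-29419)) - 26457 = (1232 - 1/29419) - 26457 = 36244207/29419 - 26457 = -742094276/29419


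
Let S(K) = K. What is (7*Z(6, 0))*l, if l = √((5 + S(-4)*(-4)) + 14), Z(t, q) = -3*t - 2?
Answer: -140*√35 ≈ -828.25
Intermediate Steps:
Z(t, q) = -2 - 3*t
l = √35 (l = √((5 - 4*(-4)) + 14) = √((5 + 16) + 14) = √(21 + 14) = √35 ≈ 5.9161)
(7*Z(6, 0))*l = (7*(-2 - 3*6))*√35 = (7*(-2 - 18))*√35 = (7*(-20))*√35 = -140*√35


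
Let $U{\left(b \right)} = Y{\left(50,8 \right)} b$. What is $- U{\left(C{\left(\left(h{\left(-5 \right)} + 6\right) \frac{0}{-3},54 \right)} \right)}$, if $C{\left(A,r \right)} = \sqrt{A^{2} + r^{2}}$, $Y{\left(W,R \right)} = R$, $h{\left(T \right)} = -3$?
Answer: $-432$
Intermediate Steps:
$U{\left(b \right)} = 8 b$
$- U{\left(C{\left(\left(h{\left(-5 \right)} + 6\right) \frac{0}{-3},54 \right)} \right)} = - 8 \sqrt{\left(\left(-3 + 6\right) \frac{0}{-3}\right)^{2} + 54^{2}} = - 8 \sqrt{\left(3 \cdot 0 \left(- \frac{1}{3}\right)\right)^{2} + 2916} = - 8 \sqrt{\left(3 \cdot 0\right)^{2} + 2916} = - 8 \sqrt{0^{2} + 2916} = - 8 \sqrt{0 + 2916} = - 8 \sqrt{2916} = - 8 \cdot 54 = \left(-1\right) 432 = -432$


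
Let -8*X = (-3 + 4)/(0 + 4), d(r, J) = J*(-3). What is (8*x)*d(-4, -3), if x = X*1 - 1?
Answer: -297/4 ≈ -74.250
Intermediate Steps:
d(r, J) = -3*J
X = -1/32 (X = -(-3 + 4)/(8*(0 + 4)) = -1/(8*4) = -⅛*¼ = -1/32 ≈ -0.031250)
x = -33/32 (x = -1/32*1 - 1 = -1/32 - 1 = -33/32 ≈ -1.0313)
(8*x)*d(-4, -3) = (8*(-33/32))*(-3*(-3)) = -33/4*9 = -297/4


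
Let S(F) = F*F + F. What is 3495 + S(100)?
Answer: 13595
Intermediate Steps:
S(F) = F + F² (S(F) = F² + F = F + F²)
3495 + S(100) = 3495 + 100*(1 + 100) = 3495 + 100*101 = 3495 + 10100 = 13595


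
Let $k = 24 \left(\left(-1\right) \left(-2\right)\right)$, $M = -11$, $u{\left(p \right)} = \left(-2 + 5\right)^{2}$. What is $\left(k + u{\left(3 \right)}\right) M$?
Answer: $-627$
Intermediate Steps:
$u{\left(p \right)} = 9$ ($u{\left(p \right)} = 3^{2} = 9$)
$k = 48$ ($k = 24 \cdot 2 = 48$)
$\left(k + u{\left(3 \right)}\right) M = \left(48 + 9\right) \left(-11\right) = 57 \left(-11\right) = -627$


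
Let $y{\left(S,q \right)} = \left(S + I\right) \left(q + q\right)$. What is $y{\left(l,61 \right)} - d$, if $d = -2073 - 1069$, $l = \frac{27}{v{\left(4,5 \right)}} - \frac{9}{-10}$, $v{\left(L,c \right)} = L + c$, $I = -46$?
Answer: $- \frac{9971}{5} \approx -1994.2$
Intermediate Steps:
$l = \frac{39}{10}$ ($l = \frac{27}{4 + 5} - \frac{9}{-10} = \frac{27}{9} - - \frac{9}{10} = 27 \cdot \frac{1}{9} + \frac{9}{10} = 3 + \frac{9}{10} = \frac{39}{10} \approx 3.9$)
$y{\left(S,q \right)} = 2 q \left(-46 + S\right)$ ($y{\left(S,q \right)} = \left(S - 46\right) \left(q + q\right) = \left(-46 + S\right) 2 q = 2 q \left(-46 + S\right)$)
$d = -3142$
$y{\left(l,61 \right)} - d = 2 \cdot 61 \left(-46 + \frac{39}{10}\right) - -3142 = 2 \cdot 61 \left(- \frac{421}{10}\right) + 3142 = - \frac{25681}{5} + 3142 = - \frac{9971}{5}$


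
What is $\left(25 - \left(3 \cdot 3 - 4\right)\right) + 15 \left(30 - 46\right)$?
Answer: $-220$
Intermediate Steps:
$\left(25 - \left(3 \cdot 3 - 4\right)\right) + 15 \left(30 - 46\right) = \left(25 - \left(9 - 4\right)\right) + 15 \left(-16\right) = \left(25 - 5\right) - 240 = 20 - 240 = -220$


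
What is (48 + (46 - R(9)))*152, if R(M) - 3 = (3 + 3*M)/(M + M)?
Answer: 40736/3 ≈ 13579.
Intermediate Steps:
R(M) = 3 + (3 + 3*M)/(2*M) (R(M) = 3 + (3 + 3*M)/(M + M) = 3 + (3 + 3*M)/((2*M)) = 3 + (3 + 3*M)*(1/(2*M)) = 3 + (3 + 3*M)/(2*M))
(48 + (46 - R(9)))*152 = (48 + (46 - 3*(1 + 3*9)/(2*9)))*152 = (48 + (46 - 3*(1 + 27)/(2*9)))*152 = (48 + (46 - 3*28/(2*9)))*152 = (48 + (46 - 1*14/3))*152 = (48 + (46 - 14/3))*152 = (48 + 124/3)*152 = (268/3)*152 = 40736/3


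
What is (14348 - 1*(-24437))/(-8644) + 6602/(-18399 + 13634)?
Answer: -241878213/41188660 ≈ -5.8724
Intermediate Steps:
(14348 - 1*(-24437))/(-8644) + 6602/(-18399 + 13634) = (14348 + 24437)*(-1/8644) + 6602/(-4765) = 38785*(-1/8644) + 6602*(-1/4765) = -38785/8644 - 6602/4765 = -241878213/41188660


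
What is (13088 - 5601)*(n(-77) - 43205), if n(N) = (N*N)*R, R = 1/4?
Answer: -1249512917/4 ≈ -3.1238e+8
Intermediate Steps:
R = ¼ (R = 1*(¼) = ¼ ≈ 0.25000)
n(N) = N²/4 (n(N) = (N*N)*(¼) = N²*(¼) = N²/4)
(13088 - 5601)*(n(-77) - 43205) = (13088 - 5601)*((¼)*(-77)² - 43205) = 7487*((¼)*5929 - 43205) = 7487*(5929/4 - 43205) = 7487*(-166891/4) = -1249512917/4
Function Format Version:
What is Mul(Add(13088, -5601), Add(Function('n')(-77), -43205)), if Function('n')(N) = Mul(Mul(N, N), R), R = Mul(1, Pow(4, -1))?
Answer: Rational(-1249512917, 4) ≈ -3.1238e+8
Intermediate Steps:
R = Rational(1, 4) (R = Mul(1, Rational(1, 4)) = Rational(1, 4) ≈ 0.25000)
Function('n')(N) = Mul(Rational(1, 4), Pow(N, 2)) (Function('n')(N) = Mul(Mul(N, N), Rational(1, 4)) = Mul(Pow(N, 2), Rational(1, 4)) = Mul(Rational(1, 4), Pow(N, 2)))
Mul(Add(13088, -5601), Add(Function('n')(-77), -43205)) = Mul(Add(13088, -5601), Add(Mul(Rational(1, 4), Pow(-77, 2)), -43205)) = Mul(7487, Add(Mul(Rational(1, 4), 5929), -43205)) = Mul(7487, Add(Rational(5929, 4), -43205)) = Mul(7487, Rational(-166891, 4)) = Rational(-1249512917, 4)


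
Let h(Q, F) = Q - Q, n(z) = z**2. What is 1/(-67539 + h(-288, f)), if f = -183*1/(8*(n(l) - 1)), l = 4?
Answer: -1/67539 ≈ -1.4806e-5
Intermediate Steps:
f = -61/40 (f = -183*1/(8*(4**2 - 1)) = -183*1/(8*(16 - 1)) = -183/(15*8) = -183/120 = -183*1/120 = -61/40 ≈ -1.5250)
h(Q, F) = 0
1/(-67539 + h(-288, f)) = 1/(-67539 + 0) = 1/(-67539) = -1/67539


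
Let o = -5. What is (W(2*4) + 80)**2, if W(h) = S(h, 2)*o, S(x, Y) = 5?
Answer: 3025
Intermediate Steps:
W(h) = -25 (W(h) = 5*(-5) = -25)
(W(2*4) + 80)**2 = (-25 + 80)**2 = 55**2 = 3025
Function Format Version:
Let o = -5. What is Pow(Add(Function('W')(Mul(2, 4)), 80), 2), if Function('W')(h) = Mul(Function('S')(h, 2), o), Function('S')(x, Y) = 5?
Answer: 3025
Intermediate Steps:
Function('W')(h) = -25 (Function('W')(h) = Mul(5, -5) = -25)
Pow(Add(Function('W')(Mul(2, 4)), 80), 2) = Pow(Add(-25, 80), 2) = Pow(55, 2) = 3025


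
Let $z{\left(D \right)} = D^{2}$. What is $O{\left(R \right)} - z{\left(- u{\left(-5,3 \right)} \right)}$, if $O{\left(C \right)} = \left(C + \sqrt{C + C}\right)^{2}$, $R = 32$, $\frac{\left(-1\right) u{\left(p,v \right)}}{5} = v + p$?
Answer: $1500$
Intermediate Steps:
$u{\left(p,v \right)} = - 5 p - 5 v$ ($u{\left(p,v \right)} = - 5 \left(v + p\right) = - 5 \left(p + v\right) = - 5 p - 5 v$)
$O{\left(C \right)} = \left(C + \sqrt{2} \sqrt{C}\right)^{2}$ ($O{\left(C \right)} = \left(C + \sqrt{2 C}\right)^{2} = \left(C + \sqrt{2} \sqrt{C}\right)^{2}$)
$O{\left(R \right)} - z{\left(- u{\left(-5,3 \right)} \right)} = \left(32 + \sqrt{2} \sqrt{32}\right)^{2} - \left(- (\left(-5\right) \left(-5\right) - 15)\right)^{2} = \left(32 + \sqrt{2} \cdot 4 \sqrt{2}\right)^{2} - \left(- (25 - 15)\right)^{2} = \left(32 + 8\right)^{2} - \left(\left(-1\right) 10\right)^{2} = 40^{2} - \left(-10\right)^{2} = 1600 - 100 = 1500$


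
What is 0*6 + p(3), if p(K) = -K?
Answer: -3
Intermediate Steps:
0*6 + p(3) = 0*6 - 1*3 = 0 - 3 = -3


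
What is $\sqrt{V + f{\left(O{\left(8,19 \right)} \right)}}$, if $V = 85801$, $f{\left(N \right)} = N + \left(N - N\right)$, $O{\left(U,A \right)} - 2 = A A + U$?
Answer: $2 \sqrt{21543} \approx 293.55$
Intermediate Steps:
$O{\left(U,A \right)} = 2 + U + A^{2}$ ($O{\left(U,A \right)} = 2 + \left(A A + U\right) = 2 + \left(A^{2} + U\right) = 2 + \left(U + A^{2}\right) = 2 + U + A^{2}$)
$f{\left(N \right)} = N$ ($f{\left(N \right)} = N + 0 = N$)
$\sqrt{V + f{\left(O{\left(8,19 \right)} \right)}} = \sqrt{85801 + \left(2 + 8 + 19^{2}\right)} = \sqrt{85801 + \left(2 + 8 + 361\right)} = \sqrt{85801 + 371} = \sqrt{86172} = 2 \sqrt{21543}$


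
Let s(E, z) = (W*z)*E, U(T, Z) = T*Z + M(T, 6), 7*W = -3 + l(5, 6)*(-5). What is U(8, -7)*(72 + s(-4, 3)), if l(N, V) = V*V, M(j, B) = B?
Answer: -135000/7 ≈ -19286.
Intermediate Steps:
l(N, V) = V²
W = -183/7 (W = (-3 + 6²*(-5))/7 = (-3 + 36*(-5))/7 = (-3 - 180)/7 = (⅐)*(-183) = -183/7 ≈ -26.143)
U(T, Z) = 6 + T*Z (U(T, Z) = T*Z + 6 = 6 + T*Z)
s(E, z) = -183*E*z/7 (s(E, z) = (-183*z/7)*E = -183*E*z/7)
U(8, -7)*(72 + s(-4, 3)) = (6 + 8*(-7))*(72 - 183/7*(-4)*3) = (6 - 56)*(72 + 2196/7) = -50*2700/7 = -135000/7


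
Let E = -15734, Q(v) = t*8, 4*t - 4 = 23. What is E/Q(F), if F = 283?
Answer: -7867/27 ≈ -291.37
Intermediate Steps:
t = 27/4 (t = 1 + (¼)*23 = 1 + 23/4 = 27/4 ≈ 6.7500)
Q(v) = 54 (Q(v) = (27/4)*8 = 54)
E/Q(F) = -15734/54 = -15734*1/54 = -7867/27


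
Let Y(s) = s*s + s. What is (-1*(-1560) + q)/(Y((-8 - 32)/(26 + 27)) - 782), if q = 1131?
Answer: -2519673/732386 ≈ -3.4404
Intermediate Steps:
Y(s) = s + s² (Y(s) = s² + s = s + s²)
(-1*(-1560) + q)/(Y((-8 - 32)/(26 + 27)) - 782) = (-1*(-1560) + 1131)/(((-8 - 32)/(26 + 27))*(1 + (-8 - 32)/(26 + 27)) - 782) = (1560 + 1131)/((-40/53)*(1 - 40/53) - 782) = 2691/((-40*1/53)*(1 - 40*1/53) - 782) = 2691/(-40*(1 - 40/53)/53 - 782) = 2691/(-40/53*13/53 - 782) = 2691/(-520/2809 - 782) = 2691/(-2197158/2809) = 2691*(-2809/2197158) = -2519673/732386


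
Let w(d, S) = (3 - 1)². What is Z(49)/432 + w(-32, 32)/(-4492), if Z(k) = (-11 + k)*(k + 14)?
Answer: 149335/26952 ≈ 5.5408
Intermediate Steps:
w(d, S) = 4 (w(d, S) = 2² = 4)
Z(k) = (-11 + k)*(14 + k)
Z(49)/432 + w(-32, 32)/(-4492) = (-154 + 49² + 3*49)/432 + 4/(-4492) = (-154 + 2401 + 147)*(1/432) + 4*(-1/4492) = 2394*(1/432) - 1/1123 = 133/24 - 1/1123 = 149335/26952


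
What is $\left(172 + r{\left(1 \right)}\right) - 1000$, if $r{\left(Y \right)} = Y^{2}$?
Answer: $-827$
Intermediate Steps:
$\left(172 + r{\left(1 \right)}\right) - 1000 = \left(172 + 1^{2}\right) - 1000 = \left(172 + 1\right) - 1000 = 173 - 1000 = -827$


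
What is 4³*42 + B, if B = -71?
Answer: 2617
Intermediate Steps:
4³*42 + B = 4³*42 - 71 = 64*42 - 71 = 2688 - 71 = 2617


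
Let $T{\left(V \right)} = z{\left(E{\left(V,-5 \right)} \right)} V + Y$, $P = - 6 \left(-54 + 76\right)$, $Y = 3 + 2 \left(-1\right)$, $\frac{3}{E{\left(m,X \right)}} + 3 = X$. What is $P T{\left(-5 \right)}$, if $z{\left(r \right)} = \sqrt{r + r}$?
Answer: $-132 + 330 i \sqrt{3} \approx -132.0 + 571.58 i$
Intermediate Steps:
$E{\left(m,X \right)} = \frac{3}{-3 + X}$
$Y = 1$ ($Y = 3 - 2 = 1$)
$P = -132$ ($P = \left(-6\right) 22 = -132$)
$z{\left(r \right)} = \sqrt{2} \sqrt{r}$ ($z{\left(r \right)} = \sqrt{2 r} = \sqrt{2} \sqrt{r}$)
$T{\left(V \right)} = 1 + \frac{i V \sqrt{3}}{2}$ ($T{\left(V \right)} = \sqrt{2} \sqrt{\frac{3}{-3 - 5}} V + 1 = \sqrt{2} \sqrt{\frac{3}{-8}} V + 1 = \sqrt{2} \sqrt{3 \left(- \frac{1}{8}\right)} V + 1 = \sqrt{2} \sqrt{- \frac{3}{8}} V + 1 = \sqrt{2} \frac{i \sqrt{6}}{4} V + 1 = \frac{i \sqrt{3}}{2} V + 1 = \frac{i V \sqrt{3}}{2} + 1 = 1 + \frac{i V \sqrt{3}}{2}$)
$P T{\left(-5 \right)} = - 132 \left(1 + \frac{1}{2} i \left(-5\right) \sqrt{3}\right) = - 132 \left(1 - \frac{5 i \sqrt{3}}{2}\right) = -132 + 330 i \sqrt{3}$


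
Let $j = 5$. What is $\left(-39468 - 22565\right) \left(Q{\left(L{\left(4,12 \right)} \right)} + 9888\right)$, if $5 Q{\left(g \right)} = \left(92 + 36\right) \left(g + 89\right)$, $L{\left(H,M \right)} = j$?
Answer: $- \frac{3813292576}{5} \approx -7.6266 \cdot 10^{8}$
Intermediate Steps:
$L{\left(H,M \right)} = 5$
$Q{\left(g \right)} = \frac{11392}{5} + \frac{128 g}{5}$ ($Q{\left(g \right)} = \frac{\left(92 + 36\right) \left(g + 89\right)}{5} = \frac{128 \left(89 + g\right)}{5} = \frac{11392 + 128 g}{5} = \frac{11392}{5} + \frac{128 g}{5}$)
$\left(-39468 - 22565\right) \left(Q{\left(L{\left(4,12 \right)} \right)} + 9888\right) = \left(-39468 - 22565\right) \left(\left(\frac{11392}{5} + \frac{128}{5} \cdot 5\right) + 9888\right) = - 62033 \left(\left(\frac{11392}{5} + 128\right) + 9888\right) = - 62033 \left(\frac{12032}{5} + 9888\right) = \left(-62033\right) \frac{61472}{5} = - \frac{3813292576}{5}$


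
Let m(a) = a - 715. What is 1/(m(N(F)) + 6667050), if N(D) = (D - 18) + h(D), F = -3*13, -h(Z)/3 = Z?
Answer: 1/6666395 ≈ 1.5001e-7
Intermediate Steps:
h(Z) = -3*Z
F = -39
N(D) = -18 - 2*D (N(D) = (D - 18) - 3*D = (-18 + D) - 3*D = -18 - 2*D)
m(a) = -715 + a
1/(m(N(F)) + 6667050) = 1/((-715 + (-18 - 2*(-39))) + 6667050) = 1/((-715 + (-18 + 78)) + 6667050) = 1/((-715 + 60) + 6667050) = 1/(-655 + 6667050) = 1/6666395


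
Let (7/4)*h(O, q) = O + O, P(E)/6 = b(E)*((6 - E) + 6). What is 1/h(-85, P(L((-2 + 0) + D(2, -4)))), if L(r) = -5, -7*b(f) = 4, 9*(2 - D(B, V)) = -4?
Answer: -7/680 ≈ -0.010294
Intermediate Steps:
D(B, V) = 22/9 (D(B, V) = 2 - ⅑*(-4) = 2 + 4/9 = 22/9)
b(f) = -4/7 (b(f) = -⅐*4 = -4/7)
P(E) = -288/7 + 24*E/7 (P(E) = 6*(-4*((6 - E) + 6)/7) = 6*(-4*(12 - E)/7) = 6*(-48/7 + 4*E/7) = -288/7 + 24*E/7)
h(O, q) = 8*O/7 (h(O, q) = 4*(O + O)/7 = 4*(2*O)/7 = 8*O/7)
1/h(-85, P(L((-2 + 0) + D(2, -4)))) = 1/((8/7)*(-85)) = 1/(-680/7) = -7/680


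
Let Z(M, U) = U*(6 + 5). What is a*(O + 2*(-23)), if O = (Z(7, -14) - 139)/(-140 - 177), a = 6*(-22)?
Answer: 1886148/317 ≈ 5950.0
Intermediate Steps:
Z(M, U) = 11*U (Z(M, U) = U*11 = 11*U)
a = -132
O = 293/317 (O = (11*(-14) - 139)/(-140 - 177) = (-154 - 139)/(-317) = -293*(-1/317) = 293/317 ≈ 0.92429)
a*(O + 2*(-23)) = -132*(293/317 + 2*(-23)) = -132*(293/317 - 46) = -132*(-14289/317) = 1886148/317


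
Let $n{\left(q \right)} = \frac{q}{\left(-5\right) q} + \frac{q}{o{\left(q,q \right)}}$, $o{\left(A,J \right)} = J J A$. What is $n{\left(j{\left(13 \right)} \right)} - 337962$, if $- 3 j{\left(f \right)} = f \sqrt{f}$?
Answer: $- \frac{3712514722}{10985} \approx -3.3796 \cdot 10^{5}$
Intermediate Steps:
$o{\left(A,J \right)} = A J^{2}$ ($o{\left(A,J \right)} = J^{2} A = A J^{2}$)
$j{\left(f \right)} = - \frac{f^{\frac{3}{2}}}{3}$ ($j{\left(f \right)} = - \frac{f \sqrt{f}}{3} = - \frac{f^{\frac{3}{2}}}{3}$)
$n{\left(q \right)} = - \frac{1}{5} + \frac{1}{q^{2}}$ ($n{\left(q \right)} = \frac{q}{\left(-5\right) q} + \frac{q}{q q^{2}} = q \left(- \frac{1}{5 q}\right) + \frac{q}{q^{3}} = - \frac{1}{5} + \frac{q}{q^{3}} = - \frac{1}{5} + \frac{1}{q^{2}}$)
$n{\left(j{\left(13 \right)} \right)} - 337962 = \left(- \frac{1}{5} + \frac{1}{\frac{2197}{9}}\right) - 337962 = \left(- \frac{1}{5} + \frac{9}{2197}\right) - 337962 = - \frac{2152}{10985} - 337962 = - \frac{3712514722}{10985}$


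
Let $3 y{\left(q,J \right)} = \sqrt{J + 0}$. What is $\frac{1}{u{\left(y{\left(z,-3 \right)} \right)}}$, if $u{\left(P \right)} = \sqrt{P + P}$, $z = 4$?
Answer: $- \frac{\sqrt{2} \sqrt[4]{3} i^{\frac{3}{2}}}{2} \approx 0.65804 - 0.65804 i$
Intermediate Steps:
$y{\left(q,J \right)} = \frac{\sqrt{J}}{3}$ ($y{\left(q,J \right)} = \frac{\sqrt{J + 0}}{3} = \frac{\sqrt{J}}{3}$)
$u{\left(P \right)} = \sqrt{2} \sqrt{P}$ ($u{\left(P \right)} = \sqrt{2 P} = \sqrt{2} \sqrt{P}$)
$\frac{1}{u{\left(y{\left(z,-3 \right)} \right)}} = \frac{1}{\sqrt{2} \sqrt{\frac{\sqrt{-3}}{3}}} = \frac{1}{\sqrt{2} \sqrt{\frac{i \sqrt{3}}{3}}} = \frac{1}{\sqrt{2} \frac{3^{\frac{3}{4}} \sqrt{i}}{3}} = \frac{1}{\frac{1}{3} \sqrt{2} \cdot 3^{\frac{3}{4}} \sqrt{i}} = - \frac{\sqrt{2} \sqrt[4]{3} i^{\frac{3}{2}}}{2}$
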